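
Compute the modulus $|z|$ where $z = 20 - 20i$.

|z| = sqrt(a^2 + b^2) = sqrt(20^2 + (-20)^2) = sqrt(800) = sqrt(800)


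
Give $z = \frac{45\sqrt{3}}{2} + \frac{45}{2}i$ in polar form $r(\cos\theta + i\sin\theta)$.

r = |z| = sqrt(a^2 + b^2) = sqrt((45*sqrt(3)/2)^2 + (45/2)^2) = sqrt(6075/4 + 2025/4) = sqrt(2025) = 45
θ = arctan(b/a) = arctan(22.5/38.9711) (quadrant-adjusted) = 30°
z = 45(cos 30° + i sin 30°)


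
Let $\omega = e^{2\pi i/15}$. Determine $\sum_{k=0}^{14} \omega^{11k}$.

Let ζ = ω^11 = e^(2πi·11/15). Since 15 ∤ 11, ζ ≠ 1.
Sum = Σ_{k=0}^{14} ζ^k = (ζ^15 - 1)/(ζ - 1) = (ω^{11·15} - 1)/(ζ - 1) = (1 - 1)/(ζ - 1) = 0


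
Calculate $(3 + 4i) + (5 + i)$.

(3 + 5) + (4 + 1)i = 8 + 5i


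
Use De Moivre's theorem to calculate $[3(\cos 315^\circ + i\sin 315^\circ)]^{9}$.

By De Moivre: z^n = r^n(cos(nθ) + i sin(nθ))
= 3^9(cos(9*315°) + i sin(9*315°))
= 19683(cos 315° + i sin 315°)
= 19683*sqrt(2)/2 - (19683*sqrt(2)/2)i


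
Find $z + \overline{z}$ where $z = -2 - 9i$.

z + conjugate(z) = (a + bi) + (a - bi) = 2a
= 2 * (-2) = -4


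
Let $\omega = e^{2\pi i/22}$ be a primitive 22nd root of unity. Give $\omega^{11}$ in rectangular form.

ω^11 = e^(2πi·11/22) = e^(i·1π)
= cos(1π) + i sin(1π)
= -1


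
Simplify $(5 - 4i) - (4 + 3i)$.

(5 - 4) + (-4 - 3)i = 1 - 7i


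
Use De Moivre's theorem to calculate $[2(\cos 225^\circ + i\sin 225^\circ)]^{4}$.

By De Moivre: z^n = r^n(cos(nθ) + i sin(nθ))
= 2^4(cos(4*225°) + i sin(4*225°))
= 16(cos 180° + i sin 180°)
= -16


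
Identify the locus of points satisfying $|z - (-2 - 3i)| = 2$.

|z - z0| = r describes a circle centered at z0 with radius r
Here z0 = -2 - 3i and r = 2
Locus: Circle centered at (-2, -3) with radius 2


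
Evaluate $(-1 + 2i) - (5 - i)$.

(-1 - 5) + (2 - (-1))i = -6 + 3i


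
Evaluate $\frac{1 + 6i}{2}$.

Divisor is real, so divide each part by 2:
= 1/2 + 3i


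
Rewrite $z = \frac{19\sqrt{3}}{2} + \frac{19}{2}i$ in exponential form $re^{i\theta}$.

r = |z| = sqrt((19*sqrt(3)/2)^2 + (19/2)^2) = sqrt(1083/4 + 361/4) = sqrt(361) = 19
θ = arctan(b/a) = arctan(9.5/16.4545) (quadrant-adjusted) = 30° = π/6
z = 19e^(i*π/6)


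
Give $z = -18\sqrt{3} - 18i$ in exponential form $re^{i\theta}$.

r = |z| = sqrt((-18*sqrt(3))^2 + (-18)^2) = sqrt(972 + 324) = sqrt(1296) = 36
θ = arctan(b/a) = arctan(-18/-31.1769) (quadrant-adjusted) = 210° = 7π/6
z = 36e^(i*7π/6)


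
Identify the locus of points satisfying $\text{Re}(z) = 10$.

Re(z) = x where z = x + yi; the equation x = 10 is satisfied by all points with that x-coordinate
Locus: Vertical line x = 10


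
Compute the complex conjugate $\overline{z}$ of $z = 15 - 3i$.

If z = a + bi, then conjugate(z) = a - bi
conjugate(15 - 3i) = 15 + 3i


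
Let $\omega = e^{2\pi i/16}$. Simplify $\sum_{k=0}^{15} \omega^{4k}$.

Let ζ = ω^4 = e^(2πi·4/16). Since 16 ∤ 4, ζ ≠ 1.
Sum = Σ_{k=0}^{15} ζ^k = (ζ^16 - 1)/(ζ - 1) = (ω^{4·16} - 1)/(ζ - 1) = (1 - 1)/(ζ - 1) = 0


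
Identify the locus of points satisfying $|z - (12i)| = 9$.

|z - z0| = r describes a circle centered at z0 with radius r
Here z0 = 12i and r = 9
Locus: Circle centered at (0, 12) with radius 9


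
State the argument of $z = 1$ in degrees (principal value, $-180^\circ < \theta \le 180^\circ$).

b = 0 and a > 0, so z lies on the positive real axis: θ = 0°


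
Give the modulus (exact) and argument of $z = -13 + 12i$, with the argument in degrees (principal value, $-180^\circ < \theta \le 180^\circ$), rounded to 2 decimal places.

|z| = sqrt((-13)^2 + 12^2) = sqrt(313)
arg(z) = arctan(b/a) = arctan(12/-13) (quadrant-adjusted) = 137.29°


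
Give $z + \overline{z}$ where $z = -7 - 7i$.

z + conjugate(z) = (a + bi) + (a - bi) = 2a
= 2 * (-7) = -14


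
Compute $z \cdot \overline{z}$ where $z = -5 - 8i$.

z * conjugate(z) = |z|^2 = a^2 + b^2
= (-5)^2 + (-8)^2 = 89


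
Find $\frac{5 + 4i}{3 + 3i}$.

Multiply numerator and denominator by conjugate (3 - 3i):
= (5 + 4i)(3 - 3i) / (3^2 + 3^2)
= (27 - 3i) / 18
Divide through by 3: (9 - i) / 6
= 3/2 - (1/6)i


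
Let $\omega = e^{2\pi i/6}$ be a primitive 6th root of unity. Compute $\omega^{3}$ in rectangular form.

ω^3 = e^(2πi·3/6) = e^(i·1π)
= cos(1π) + i sin(1π)
= -1


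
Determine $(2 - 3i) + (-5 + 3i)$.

(2 + (-5)) + (-3 + 3)i = -3


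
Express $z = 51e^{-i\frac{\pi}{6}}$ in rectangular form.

a = r cos θ = 51 * sqrt(3)/2 = 51*sqrt(3)/2
b = r sin θ = 51 * -1/2 = -51/2
z = 51*sqrt(3)/2 - (51/2)i


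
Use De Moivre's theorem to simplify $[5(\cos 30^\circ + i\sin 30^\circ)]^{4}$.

By De Moivre: z^n = r^n(cos(nθ) + i sin(nθ))
= 5^4(cos(4*30°) + i sin(4*30°))
= 625(cos 120° + i sin 120°)
= -625/2 + (625*sqrt(3)/2)i


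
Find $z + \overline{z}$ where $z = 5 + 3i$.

z + conjugate(z) = (a + bi) + (a - bi) = 2a
= 2 * 5 = 10


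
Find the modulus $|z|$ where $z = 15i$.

|z| = sqrt(a^2 + b^2) = sqrt(0^2 + 15^2) = sqrt(225) = 15


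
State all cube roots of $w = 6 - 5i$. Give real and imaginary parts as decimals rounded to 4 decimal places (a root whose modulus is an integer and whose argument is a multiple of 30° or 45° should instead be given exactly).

|w| = sqrt(61) ≈ 7.810250, arg(w) ≈ 320.194429°
Root modulus = sqrt(61)^(1/3) ≈ 1.984061
Root arguments: θ_k = (arg(w) + 360°k)/3 for k = 0, 1, ..., 2
Compute each root as (root modulus)(cos θ_k + i sin θ_k) using full-precision intermediates, then round to 4 decimal places.
Roots: -0.5712 + 1.9001i, -1.3599 - 1.4447i, 1.9311 - 0.4554i


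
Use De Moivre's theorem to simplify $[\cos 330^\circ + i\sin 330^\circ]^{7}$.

By De Moivre: z^n = r^n(cos(nθ) + i sin(nθ))
= 1^7(cos(7*330°) + i sin(7*330°))
= 1(cos 150° + i sin 150°)
= -sqrt(3)/2 + (1/2)i


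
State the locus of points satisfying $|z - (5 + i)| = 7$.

|z - z0| = r describes a circle centered at z0 with radius r
Here z0 = 5 + i and r = 7
Locus: Circle centered at (5, 1) with radius 7


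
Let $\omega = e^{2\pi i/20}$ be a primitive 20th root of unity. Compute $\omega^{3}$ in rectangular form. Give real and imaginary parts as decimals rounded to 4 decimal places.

ω^3 = e^(2πi·3/20) = e^(i·3π/10)
= cos(3π/10) + i sin(3π/10)
= 0.5878 + 0.8090i


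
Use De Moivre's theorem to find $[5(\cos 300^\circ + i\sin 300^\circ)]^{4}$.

By De Moivre: z^n = r^n(cos(nθ) + i sin(nθ))
= 5^4(cos(4*300°) + i sin(4*300°))
= 625(cos 120° + i sin 120°)
= -625/2 + (625*sqrt(3)/2)i


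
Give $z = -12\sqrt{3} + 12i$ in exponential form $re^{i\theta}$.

r = |z| = sqrt((-12*sqrt(3))^2 + (12)^2) = sqrt(432 + 144) = sqrt(576) = 24
θ = arctan(b/a) = arctan(12/-20.7846) (quadrant-adjusted) = 150° = 5π/6
z = 24e^(i*5π/6)


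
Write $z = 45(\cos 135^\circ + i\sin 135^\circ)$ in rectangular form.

a = r cos θ = 45 * -sqrt(2)/2 = -45*sqrt(2)/2
b = r sin θ = 45 * sqrt(2)/2 = 45*sqrt(2)/2
z = -45*sqrt(2)/2 + (45*sqrt(2)/2)i


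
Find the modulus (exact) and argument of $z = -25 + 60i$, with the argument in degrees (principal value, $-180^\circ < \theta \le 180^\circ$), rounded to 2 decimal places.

|z| = sqrt((-25)^2 + 60^2) = 65
arg(z) = arctan(b/a) = arctan(60/-25) (quadrant-adjusted) = 112.62°


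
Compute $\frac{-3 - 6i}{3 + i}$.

Multiply numerator and denominator by conjugate (3 - i):
= (-3 - 6i)(3 - i) / (3^2 + 1^2)
= (-15 - 15i) / 10
Divide through by 5: (-3 - 3i) / 2
= -3/2 - (3/2)i


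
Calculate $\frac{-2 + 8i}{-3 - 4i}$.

Multiply numerator and denominator by conjugate (-3 + 4i):
= (-2 + 8i)(-3 + 4i) / ((-3)^2 + (-4)^2)
= (-26 - 32i) / 25
= -26/25 - (32/25)i


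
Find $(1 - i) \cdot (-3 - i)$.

(a1*a2 - b1*b2) + (a1*b2 + b1*a2)i
= (-3 - 1) + (-1 + 3)i
= -4 + 2i


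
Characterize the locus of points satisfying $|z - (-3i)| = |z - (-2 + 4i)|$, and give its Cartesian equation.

|z - z1| = |z - z2| means z is equidistant from z1 and z2,
i.e. the perpendicular bisector of the segment from (0, -3) to (-2, 4) (midpoint (-1, 1/2)).
With z = x + yi, square both sides:
(x - 0)^2 + (y - (-3))^2 = (x - (-2))^2 + (y - 4)^2
The x^2 and y^2 terms cancel: -4x + 14y = 20 - 9 = 11
Simplify: 4x - 14y = -11
Locus: Perpendicular bisector of the segment from (0, -3) to (-2, 4): the line 4x - 14y = -11


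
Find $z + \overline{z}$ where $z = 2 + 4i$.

z + conjugate(z) = (a + bi) + (a - bi) = 2a
= 2 * 2 = 4


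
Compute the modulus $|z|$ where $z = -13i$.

|z| = sqrt(a^2 + b^2) = sqrt(0^2 + (-13)^2) = sqrt(169) = 13


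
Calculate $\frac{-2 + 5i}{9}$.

Divisor is real, so divide each part by 9:
= -2/9 + (5/9)i


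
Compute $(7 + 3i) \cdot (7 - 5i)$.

(a1*a2 - b1*b2) + (a1*b2 + b1*a2)i
= (49 - (-15)) + (-35 + 21)i
= 64 - 14i


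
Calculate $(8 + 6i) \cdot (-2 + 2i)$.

(a1*a2 - b1*b2) + (a1*b2 + b1*a2)i
= (-16 - 12) + (16 + (-12))i
= -28 + 4i


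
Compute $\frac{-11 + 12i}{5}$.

Divisor is real, so divide each part by 5:
= -11/5 + (12/5)i


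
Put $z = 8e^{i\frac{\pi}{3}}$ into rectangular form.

a = r cos θ = 8 * 1/2 = 4
b = r sin θ = 8 * sqrt(3)/2 = 4*sqrt(3)
z = 4 + 4*sqrt(3)i


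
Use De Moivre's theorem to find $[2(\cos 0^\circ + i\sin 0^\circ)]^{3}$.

By De Moivre: z^n = r^n(cos(nθ) + i sin(nθ))
= 2^3(cos(3*0°) + i sin(3*0°))
= 8(cos 0° + i sin 0°)
= 8


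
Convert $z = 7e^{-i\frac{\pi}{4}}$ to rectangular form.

a = r cos θ = 7 * sqrt(2)/2 = 7*sqrt(2)/2
b = r sin θ = 7 * -sqrt(2)/2 = -7*sqrt(2)/2
z = 7*sqrt(2)/2 - (7*sqrt(2)/2)i


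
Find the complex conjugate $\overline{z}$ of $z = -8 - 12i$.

If z = a + bi, then conjugate(z) = a - bi
conjugate(-8 - 12i) = -8 + 12i


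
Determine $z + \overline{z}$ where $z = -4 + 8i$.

z + conjugate(z) = (a + bi) + (a - bi) = 2a
= 2 * (-4) = -8


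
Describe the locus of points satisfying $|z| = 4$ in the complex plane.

|z| = 4 means sqrt(x^2 + y^2) = 4
This is a circle of radius 4 centered at the origin


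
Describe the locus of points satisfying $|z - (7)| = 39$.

|z - z0| = r describes a circle centered at z0 with radius r
Here z0 = 7 and r = 39
Locus: Circle centered at (7, 0) with radius 39


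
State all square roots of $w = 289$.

|w| = 289, arg(w) = 0°
Root modulus = 289^(1/2) = 17
Root arguments: θ_k = (0° + 360°k)/2 for k = 0, 1, ..., 1
Roots: 17, -17


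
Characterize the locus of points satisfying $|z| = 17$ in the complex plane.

|z| = 17 means sqrt(x^2 + y^2) = 17
This is a circle of radius 17 centered at the origin


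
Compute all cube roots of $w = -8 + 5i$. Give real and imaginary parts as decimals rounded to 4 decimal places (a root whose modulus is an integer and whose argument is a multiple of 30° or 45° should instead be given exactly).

|w| = sqrt(89) ≈ 9.433981, arg(w) ≈ 147.994617°
Root modulus = sqrt(89)^(1/3) ≈ 2.112994
Root arguments: θ_k = (arg(w) + 360°k)/3 for k = 0, 1, ..., 2
Compute each root as (root modulus)(cos θ_k + i sin θ_k) using full-precision intermediates, then round to 4 decimal places.
Roots: 1.3770 + 1.6027i, -2.0765 + 0.3912i, 0.6995 - 1.9939i


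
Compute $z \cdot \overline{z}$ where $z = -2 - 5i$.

z * conjugate(z) = |z|^2 = a^2 + b^2
= (-2)^2 + (-5)^2 = 29


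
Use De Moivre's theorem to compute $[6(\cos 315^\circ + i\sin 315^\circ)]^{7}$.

By De Moivre: z^n = r^n(cos(nθ) + i sin(nθ))
= 6^7(cos(7*315°) + i sin(7*315°))
= 279936(cos 45° + i sin 45°)
= 139968*sqrt(2) + 139968*sqrt(2)i


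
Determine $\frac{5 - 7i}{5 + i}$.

Multiply numerator and denominator by conjugate (5 - i):
= (5 - 7i)(5 - i) / (5^2 + 1^2)
= (18 - 40i) / 26
Divide through by 2: (9 - 20i) / 13
= 9/13 - (20/13)i


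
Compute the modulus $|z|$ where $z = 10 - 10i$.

|z| = sqrt(a^2 + b^2) = sqrt(10^2 + (-10)^2) = sqrt(200) = sqrt(200)


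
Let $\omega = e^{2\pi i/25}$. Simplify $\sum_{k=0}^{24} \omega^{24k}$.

Let ζ = ω^24 = e^(2πi·24/25). Since 25 ∤ 24, ζ ≠ 1.
Sum = Σ_{k=0}^{24} ζ^k = (ζ^25 - 1)/(ζ - 1) = (ω^{24·25} - 1)/(ζ - 1) = (1 - 1)/(ζ - 1) = 0


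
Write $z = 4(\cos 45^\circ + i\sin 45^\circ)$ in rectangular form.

a = r cos θ = 4 * sqrt(2)/2 = 2*sqrt(2)
b = r sin θ = 4 * sqrt(2)/2 = 2*sqrt(2)
z = 2*sqrt(2) + 2*sqrt(2)i


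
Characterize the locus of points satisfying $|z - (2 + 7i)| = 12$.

|z - z0| = r describes a circle centered at z0 with radius r
Here z0 = 2 + 7i and r = 12
Locus: Circle centered at (2, 7) with radius 12


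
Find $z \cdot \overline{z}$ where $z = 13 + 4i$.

z * conjugate(z) = |z|^2 = a^2 + b^2
= 13^2 + 4^2 = 185


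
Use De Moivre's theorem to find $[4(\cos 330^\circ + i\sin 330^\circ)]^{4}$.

By De Moivre: z^n = r^n(cos(nθ) + i sin(nθ))
= 4^4(cos(4*330°) + i sin(4*330°))
= 256(cos 240° + i sin 240°)
= -128 - 128*sqrt(3)i


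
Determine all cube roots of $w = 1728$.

|w| = 1728, arg(w) = 0°
Root modulus = 1728^(1/3) = 12
Root arguments: θ_k = (0° + 360°k)/3 for k = 0, 1, ..., 2
Roots: 12, -6 + 6*sqrt(3)i, -6 - 6*sqrt(3)i


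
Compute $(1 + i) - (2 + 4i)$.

(1 - 2) + (1 - 4)i = -1 - 3i


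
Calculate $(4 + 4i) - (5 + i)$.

(4 - 5) + (4 - 1)i = -1 + 3i


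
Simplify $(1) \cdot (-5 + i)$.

(a1*a2 - b1*b2) + (a1*b2 + b1*a2)i
= (-5 - 0) + (1 + 0)i
= -5 + i


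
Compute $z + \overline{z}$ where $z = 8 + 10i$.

z + conjugate(z) = (a + bi) + (a - bi) = 2a
= 2 * 8 = 16


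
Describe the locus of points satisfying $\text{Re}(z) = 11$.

Re(z) = x where z = x + yi; the equation x = 11 is satisfied by all points with that x-coordinate
Locus: Vertical line x = 11


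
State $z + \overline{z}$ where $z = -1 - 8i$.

z + conjugate(z) = (a + bi) + (a - bi) = 2a
= 2 * (-1) = -2


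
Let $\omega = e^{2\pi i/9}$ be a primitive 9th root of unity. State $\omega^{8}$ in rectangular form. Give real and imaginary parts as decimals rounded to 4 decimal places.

ω^8 = e^(2πi·8/9) = e^(i·16π/9)
= cos(16π/9) + i sin(16π/9)
= 0.7660 - 0.6428i


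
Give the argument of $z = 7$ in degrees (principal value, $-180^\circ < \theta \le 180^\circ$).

b = 0 and a > 0, so z lies on the positive real axis: θ = 0°


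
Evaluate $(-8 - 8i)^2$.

(a + bi)^2 = a^2 - b^2 + 2abi
= (-8)^2 - (-8)^2 + 2*(-8)*(-8)i
= 128i


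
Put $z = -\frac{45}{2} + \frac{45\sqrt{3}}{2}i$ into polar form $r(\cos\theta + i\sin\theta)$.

r = |z| = sqrt(a^2 + b^2) = sqrt((-45/2)^2 + (45*sqrt(3)/2)^2) = sqrt(2025/4 + 6075/4) = sqrt(2025) = 45
θ = arctan(b/a) = arctan(38.9711/-22.5) (quadrant-adjusted) = 120°
z = 45(cos 120° + i sin 120°)


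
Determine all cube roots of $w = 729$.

|w| = 729, arg(w) = 0°
Root modulus = 729^(1/3) = 9
Root arguments: θ_k = (0° + 360°k)/3 for k = 0, 1, ..., 2
Roots: 9, -9/2 + (9*sqrt(3)/2)i, -9/2 - (9*sqrt(3)/2)i


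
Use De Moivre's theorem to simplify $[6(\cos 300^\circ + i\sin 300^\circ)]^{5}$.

By De Moivre: z^n = r^n(cos(nθ) + i sin(nθ))
= 6^5(cos(5*300°) + i sin(5*300°))
= 7776(cos 60° + i sin 60°)
= 3888 + 3888*sqrt(3)i


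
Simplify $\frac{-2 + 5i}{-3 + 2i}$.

Multiply numerator and denominator by conjugate (-3 - 2i):
= (-2 + 5i)(-3 - 2i) / ((-3)^2 + 2^2)
= (16 - 11i) / 13
= 16/13 - (11/13)i


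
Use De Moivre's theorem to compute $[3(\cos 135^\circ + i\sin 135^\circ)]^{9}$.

By De Moivre: z^n = r^n(cos(nθ) + i sin(nθ))
= 3^9(cos(9*135°) + i sin(9*135°))
= 19683(cos 135° + i sin 135°)
= -19683*sqrt(2)/2 + (19683*sqrt(2)/2)i


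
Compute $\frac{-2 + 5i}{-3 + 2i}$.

Multiply numerator and denominator by conjugate (-3 - 2i):
= (-2 + 5i)(-3 - 2i) / ((-3)^2 + 2^2)
= (16 - 11i) / 13
= 16/13 - (11/13)i


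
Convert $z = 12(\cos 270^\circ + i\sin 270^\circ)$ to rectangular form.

a = r cos θ = 12 * 0 = 0
b = r sin θ = 12 * -1 = -12
z = -12i


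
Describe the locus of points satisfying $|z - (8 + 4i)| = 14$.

|z - z0| = r describes a circle centered at z0 with radius r
Here z0 = 8 + 4i and r = 14
Locus: Circle centered at (8, 4) with radius 14


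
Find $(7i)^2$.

(a + bi)^2 = a^2 - b^2 + 2abi
= 0^2 - 7^2 + 2*0*7i
= -49


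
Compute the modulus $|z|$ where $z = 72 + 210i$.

|z| = sqrt(a^2 + b^2) = sqrt(72^2 + 210^2) = sqrt(49284) = 222


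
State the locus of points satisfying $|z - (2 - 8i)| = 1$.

|z - z0| = r describes a circle centered at z0 with radius r
Here z0 = 2 - 8i and r = 1
Locus: Circle centered at (2, -8) with radius 1


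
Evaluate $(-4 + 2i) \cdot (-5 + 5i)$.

(a1*a2 - b1*b2) + (a1*b2 + b1*a2)i
= (20 - 10) + (-20 + (-10))i
= 10 - 30i


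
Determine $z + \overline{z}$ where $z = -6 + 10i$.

z + conjugate(z) = (a + bi) + (a - bi) = 2a
= 2 * (-6) = -12


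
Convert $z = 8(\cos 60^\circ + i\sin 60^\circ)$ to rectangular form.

a = r cos θ = 8 * 1/2 = 4
b = r sin θ = 8 * sqrt(3)/2 = 4*sqrt(3)
z = 4 + 4*sqrt(3)i


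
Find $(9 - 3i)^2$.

(a + bi)^2 = a^2 - b^2 + 2abi
= 9^2 - (-3)^2 + 2*9*(-3)i
= 72 - 54i


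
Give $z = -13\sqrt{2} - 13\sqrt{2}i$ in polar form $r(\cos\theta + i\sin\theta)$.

r = |z| = sqrt(a^2 + b^2) = sqrt((-13*sqrt(2))^2 + (-13*sqrt(2))^2) = sqrt(338 + 338) = sqrt(676) = 26
θ = arctan(b/a) = arctan(-18.3848/-18.3848) (quadrant-adjusted) = 225°
z = 26(cos 225° + i sin 225°)


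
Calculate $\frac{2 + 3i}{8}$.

Divisor is real, so divide each part by 8:
= 1/4 + (3/8)i


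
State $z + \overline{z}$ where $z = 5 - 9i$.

z + conjugate(z) = (a + bi) + (a - bi) = 2a
= 2 * 5 = 10


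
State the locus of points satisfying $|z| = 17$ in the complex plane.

|z| = 17 means sqrt(x^2 + y^2) = 17
This is a circle of radius 17 centered at the origin


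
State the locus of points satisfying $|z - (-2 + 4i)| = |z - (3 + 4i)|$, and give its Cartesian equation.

|z - z1| = |z - z2| means z is equidistant from z1 and z2,
i.e. the perpendicular bisector of the segment from (-2, 4) to (3, 4) (midpoint (1/2, 4)).
With z = x + yi, square both sides:
(x - (-2))^2 + (y - 4)^2 = (x - 3)^2 + (y - 4)^2
The x^2 and y^2 terms cancel: 10x + 0y = 25 - 20 = 5
Simplify: x = 1/2
Locus: Perpendicular bisector of the segment from (-2, 4) to (3, 4): the line x = 1/2


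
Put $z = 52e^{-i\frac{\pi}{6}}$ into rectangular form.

a = r cos θ = 52 * sqrt(3)/2 = 26*sqrt(3)
b = r sin θ = 52 * -1/2 = -26
z = 26*sqrt(3) - 26i


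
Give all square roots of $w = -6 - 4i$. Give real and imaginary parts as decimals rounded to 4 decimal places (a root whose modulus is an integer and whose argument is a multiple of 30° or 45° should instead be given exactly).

|w| = sqrt(52) ≈ 7.211103, arg(w) ≈ 213.690068°
Root modulus = sqrt(52)^(1/2) ≈ 2.685350
Root arguments: θ_k = (arg(w) + 360°k)/2 for k = 0, 1, ..., 1
Compute each root as (root modulus)(cos θ_k + i sin θ_k) using full-precision intermediates, then round to 4 decimal places.
Roots: -0.7782 + 2.5701i, 0.7782 - 2.5701i


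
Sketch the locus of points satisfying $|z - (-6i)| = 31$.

|z - z0| = r describes a circle centered at z0 with radius r
Here z0 = -6i and r = 31
Locus: Circle centered at (0, -6) with radius 31


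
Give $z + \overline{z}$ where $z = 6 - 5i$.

z + conjugate(z) = (a + bi) + (a - bi) = 2a
= 2 * 6 = 12


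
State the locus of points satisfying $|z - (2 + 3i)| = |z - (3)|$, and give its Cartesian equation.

|z - z1| = |z - z2| means z is equidistant from z1 and z2,
i.e. the perpendicular bisector of the segment from (2, 3) to (3, 0) (midpoint (5/2, 3/2)).
With z = x + yi, square both sides:
(x - 2)^2 + (y - 3)^2 = (x - 3)^2 + (y - 0)^2
The x^2 and y^2 terms cancel: 2x + (-6)y = 9 - 13 = -4
Simplify: x - 3y = -2
Locus: Perpendicular bisector of the segment from (2, 3) to (3, 0): the line x - 3y = -2


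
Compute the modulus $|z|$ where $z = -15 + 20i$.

|z| = sqrt(a^2 + b^2) = sqrt((-15)^2 + 20^2) = sqrt(625) = 25


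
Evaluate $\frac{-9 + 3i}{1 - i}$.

Multiply numerator and denominator by conjugate (1 + i):
= (-9 + 3i)(1 + i) / (1^2 + (-1)^2)
= (-12 - 6i) / 2
= -6 - 3i


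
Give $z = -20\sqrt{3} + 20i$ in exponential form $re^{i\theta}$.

r = |z| = sqrt((-20*sqrt(3))^2 + (20)^2) = sqrt(1200 + 400) = sqrt(1600) = 40
θ = arctan(b/a) = arctan(20/-34.641) (quadrant-adjusted) = 150° = 5π/6
z = 40e^(i*5π/6)


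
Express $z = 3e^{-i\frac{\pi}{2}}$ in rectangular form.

a = r cos θ = 3 * 0 = 0
b = r sin θ = 3 * -1 = -3
z = -3i


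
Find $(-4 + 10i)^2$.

(a + bi)^2 = a^2 - b^2 + 2abi
= (-4)^2 - 10^2 + 2*(-4)*10i
= -84 - 80i


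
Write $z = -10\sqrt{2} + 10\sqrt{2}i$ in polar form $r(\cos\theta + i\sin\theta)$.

r = |z| = sqrt(a^2 + b^2) = sqrt((-10*sqrt(2))^2 + (10*sqrt(2))^2) = sqrt(200 + 200) = sqrt(400) = 20
θ = arctan(b/a) = arctan(14.1421/-14.1421) (quadrant-adjusted) = 135°
z = 20(cos 135° + i sin 135°)


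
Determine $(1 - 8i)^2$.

(a + bi)^2 = a^2 - b^2 + 2abi
= 1^2 - (-8)^2 + 2*1*(-8)i
= -63 - 16i


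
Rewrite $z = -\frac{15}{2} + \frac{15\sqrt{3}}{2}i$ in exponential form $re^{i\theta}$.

r = |z| = sqrt((-15/2)^2 + (15*sqrt(3)/2)^2) = sqrt(225/4 + 675/4) = sqrt(225) = 15
θ = arctan(b/a) = arctan(12.9904/-7.5) (quadrant-adjusted) = 120° = 2π/3
z = 15e^(i*2π/3)


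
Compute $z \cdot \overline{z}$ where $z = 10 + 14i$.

z * conjugate(z) = |z|^2 = a^2 + b^2
= 10^2 + 14^2 = 296


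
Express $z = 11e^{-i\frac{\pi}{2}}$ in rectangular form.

a = r cos θ = 11 * 0 = 0
b = r sin θ = 11 * -1 = -11
z = -11i


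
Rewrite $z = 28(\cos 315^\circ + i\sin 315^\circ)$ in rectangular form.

a = r cos θ = 28 * sqrt(2)/2 = 14*sqrt(2)
b = r sin θ = 28 * -sqrt(2)/2 = -14*sqrt(2)
z = 14*sqrt(2) - 14*sqrt(2)i


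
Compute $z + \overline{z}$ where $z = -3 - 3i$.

z + conjugate(z) = (a + bi) + (a - bi) = 2a
= 2 * (-3) = -6


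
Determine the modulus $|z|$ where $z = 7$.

|z| = sqrt(a^2 + b^2) = sqrt(7^2 + 0^2) = sqrt(49) = 7


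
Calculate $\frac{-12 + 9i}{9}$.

Divisor is real, so divide each part by 9:
= -4/3 + i


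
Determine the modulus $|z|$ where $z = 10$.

|z| = sqrt(a^2 + b^2) = sqrt(10^2 + 0^2) = sqrt(100) = 10


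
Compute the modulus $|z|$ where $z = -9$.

|z| = sqrt(a^2 + b^2) = sqrt((-9)^2 + 0^2) = sqrt(81) = 9


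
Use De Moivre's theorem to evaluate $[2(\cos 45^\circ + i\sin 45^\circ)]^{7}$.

By De Moivre: z^n = r^n(cos(nθ) + i sin(nθ))
= 2^7(cos(7*45°) + i sin(7*45°))
= 128(cos 315° + i sin 315°)
= 64*sqrt(2) - 64*sqrt(2)i


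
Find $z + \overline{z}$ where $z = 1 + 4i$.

z + conjugate(z) = (a + bi) + (a - bi) = 2a
= 2 * 1 = 2


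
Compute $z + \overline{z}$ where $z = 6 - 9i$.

z + conjugate(z) = (a + bi) + (a - bi) = 2a
= 2 * 6 = 12


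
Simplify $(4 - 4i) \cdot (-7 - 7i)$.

(a1*a2 - b1*b2) + (a1*b2 + b1*a2)i
= (-28 - 28) + (-28 + 28)i
= -56


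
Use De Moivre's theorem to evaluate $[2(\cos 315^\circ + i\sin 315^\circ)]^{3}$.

By De Moivre: z^n = r^n(cos(nθ) + i sin(nθ))
= 2^3(cos(3*315°) + i sin(3*315°))
= 8(cos 225° + i sin 225°)
= -4*sqrt(2) - 4*sqrt(2)i


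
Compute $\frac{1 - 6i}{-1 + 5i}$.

Multiply numerator and denominator by conjugate (-1 - 5i):
= (1 - 6i)(-1 - 5i) / ((-1)^2 + 5^2)
= (-31 + i) / 26
= -31/26 + (1/26)i


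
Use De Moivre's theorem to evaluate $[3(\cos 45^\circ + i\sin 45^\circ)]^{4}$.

By De Moivre: z^n = r^n(cos(nθ) + i sin(nθ))
= 3^4(cos(4*45°) + i sin(4*45°))
= 81(cos 180° + i sin 180°)
= -81


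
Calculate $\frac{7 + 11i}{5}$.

Divisor is real, so divide each part by 5:
= 7/5 + (11/5)i


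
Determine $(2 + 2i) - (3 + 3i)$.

(2 - 3) + (2 - 3)i = -1 - i


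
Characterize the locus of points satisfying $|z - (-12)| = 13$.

|z - z0| = r describes a circle centered at z0 with radius r
Here z0 = -12 and r = 13
Locus: Circle centered at (-12, 0) with radius 13


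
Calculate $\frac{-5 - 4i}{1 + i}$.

Multiply numerator and denominator by conjugate (1 - i):
= (-5 - 4i)(1 - i) / (1^2 + 1^2)
= (-9 + i) / 2
= -9/2 + (1/2)i


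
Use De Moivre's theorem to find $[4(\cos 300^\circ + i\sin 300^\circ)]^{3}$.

By De Moivre: z^n = r^n(cos(nθ) + i sin(nθ))
= 4^3(cos(3*300°) + i sin(3*300°))
= 64(cos 180° + i sin 180°)
= -64


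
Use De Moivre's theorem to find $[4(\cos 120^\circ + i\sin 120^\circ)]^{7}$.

By De Moivre: z^n = r^n(cos(nθ) + i sin(nθ))
= 4^7(cos(7*120°) + i sin(7*120°))
= 16384(cos 120° + i sin 120°)
= -8192 + 8192*sqrt(3)i


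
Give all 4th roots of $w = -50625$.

|w| = 50625, arg(w) = 180°
Root modulus = 50625^(1/4) = 15
Root arguments: θ_k = (180° + 360°k)/4 for k = 0, 1, ..., 3
Roots: 15*sqrt(2)/2 + (15*sqrt(2)/2)i, -15*sqrt(2)/2 + (15*sqrt(2)/2)i, -15*sqrt(2)/2 - (15*sqrt(2)/2)i, 15*sqrt(2)/2 - (15*sqrt(2)/2)i


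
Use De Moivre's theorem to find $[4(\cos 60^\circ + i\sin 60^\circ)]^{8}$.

By De Moivre: z^n = r^n(cos(nθ) + i sin(nθ))
= 4^8(cos(8*60°) + i sin(8*60°))
= 65536(cos 120° + i sin 120°)
= -32768 + 32768*sqrt(3)i


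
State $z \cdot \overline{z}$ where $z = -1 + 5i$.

z * conjugate(z) = |z|^2 = a^2 + b^2
= (-1)^2 + 5^2 = 26


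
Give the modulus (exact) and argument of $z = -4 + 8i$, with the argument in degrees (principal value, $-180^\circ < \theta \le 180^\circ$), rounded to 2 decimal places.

|z| = sqrt((-4)^2 + 8^2) = sqrt(80)
arg(z) = arctan(b/a) = arctan(8/-4) (quadrant-adjusted) = 116.57°


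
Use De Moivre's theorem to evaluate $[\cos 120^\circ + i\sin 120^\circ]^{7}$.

By De Moivre: z^n = r^n(cos(nθ) + i sin(nθ))
= 1^7(cos(7*120°) + i sin(7*120°))
= 1(cos 120° + i sin 120°)
= -1/2 + (sqrt(3)/2)i


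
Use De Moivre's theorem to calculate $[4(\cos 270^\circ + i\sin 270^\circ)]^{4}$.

By De Moivre: z^n = r^n(cos(nθ) + i sin(nθ))
= 4^4(cos(4*270°) + i sin(4*270°))
= 256(cos 0° + i sin 0°)
= 256


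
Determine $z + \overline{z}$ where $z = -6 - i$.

z + conjugate(z) = (a + bi) + (a - bi) = 2a
= 2 * (-6) = -12


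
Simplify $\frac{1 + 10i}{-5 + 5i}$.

Multiply numerator and denominator by conjugate (-5 - 5i):
= (1 + 10i)(-5 - 5i) / ((-5)^2 + 5^2)
= (45 - 55i) / 50
Divide through by 5: (9 - 11i) / 10
= 9/10 - (11/10)i


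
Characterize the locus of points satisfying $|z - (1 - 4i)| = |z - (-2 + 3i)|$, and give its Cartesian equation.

|z - z1| = |z - z2| means z is equidistant from z1 and z2,
i.e. the perpendicular bisector of the segment from (1, -4) to (-2, 3) (midpoint (-1/2, -1/2)).
With z = x + yi, square both sides:
(x - 1)^2 + (y - (-4))^2 = (x - (-2))^2 + (y - 3)^2
The x^2 and y^2 terms cancel: -6x + 14y = 13 - 17 = -4
Simplify: 3x - 7y = 2
Locus: Perpendicular bisector of the segment from (1, -4) to (-2, 3): the line 3x - 7y = 2


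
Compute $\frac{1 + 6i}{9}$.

Divisor is real, so divide each part by 9:
= 1/9 + (2/3)i


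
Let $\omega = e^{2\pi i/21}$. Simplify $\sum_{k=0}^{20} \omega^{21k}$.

Since 21 divides 21, ω^21 = (ω^21)^1 = 1^1 = 1, so every term is 1.
Sum = 21 · 1 = 21


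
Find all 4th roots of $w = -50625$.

|w| = 50625, arg(w) = 180°
Root modulus = 50625^(1/4) = 15
Root arguments: θ_k = (180° + 360°k)/4 for k = 0, 1, ..., 3
Roots: 15*sqrt(2)/2 + (15*sqrt(2)/2)i, -15*sqrt(2)/2 + (15*sqrt(2)/2)i, -15*sqrt(2)/2 - (15*sqrt(2)/2)i, 15*sqrt(2)/2 - (15*sqrt(2)/2)i


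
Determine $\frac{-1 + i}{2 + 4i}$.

Multiply numerator and denominator by conjugate (2 - 4i):
= (-1 + i)(2 - 4i) / (2^2 + 4^2)
= (2 + 6i) / 20
Divide through by 2: (1 + 3i) / 10
= 1/10 + (3/10)i


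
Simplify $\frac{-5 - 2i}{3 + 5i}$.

Multiply numerator and denominator by conjugate (3 - 5i):
= (-5 - 2i)(3 - 5i) / (3^2 + 5^2)
= (-25 + 19i) / 34
= -25/34 + (19/34)i


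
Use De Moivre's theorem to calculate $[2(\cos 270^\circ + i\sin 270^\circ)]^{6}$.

By De Moivre: z^n = r^n(cos(nθ) + i sin(nθ))
= 2^6(cos(6*270°) + i sin(6*270°))
= 64(cos 180° + i sin 180°)
= -64


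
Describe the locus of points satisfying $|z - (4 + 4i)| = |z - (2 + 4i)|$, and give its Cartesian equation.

|z - z1| = |z - z2| means z is equidistant from z1 and z2,
i.e. the perpendicular bisector of the segment from (4, 4) to (2, 4) (midpoint (3, 4)).
With z = x + yi, square both sides:
(x - 4)^2 + (y - 4)^2 = (x - 2)^2 + (y - 4)^2
The x^2 and y^2 terms cancel: -4x + 0y = 20 - 32 = -12
Simplify: x = 3
Locus: Perpendicular bisector of the segment from (4, 4) to (2, 4): the line x = 3


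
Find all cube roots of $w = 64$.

|w| = 64, arg(w) = 0°
Root modulus = 64^(1/3) = 4
Root arguments: θ_k = (0° + 360°k)/3 for k = 0, 1, ..., 2
Roots: 4, -2 + 2*sqrt(3)i, -2 - 2*sqrt(3)i


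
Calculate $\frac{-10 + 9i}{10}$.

Divisor is real, so divide each part by 10:
= -1 + (9/10)i


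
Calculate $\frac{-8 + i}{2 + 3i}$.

Multiply numerator and denominator by conjugate (2 - 3i):
= (-8 + i)(2 - 3i) / (2^2 + 3^2)
= (-13 + 26i) / 13
= -1 + 2i


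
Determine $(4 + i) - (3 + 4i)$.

(4 - 3) + (1 - 4)i = 1 - 3i


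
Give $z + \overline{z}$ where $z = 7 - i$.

z + conjugate(z) = (a + bi) + (a - bi) = 2a
= 2 * 7 = 14


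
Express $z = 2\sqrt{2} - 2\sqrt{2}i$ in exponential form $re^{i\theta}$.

r = |z| = sqrt((2*sqrt(2))^2 + (-2*sqrt(2))^2) = sqrt(8 + 8) = sqrt(16) = 4
θ = arctan(b/a) = arctan(-2.8284/2.8284) (quadrant-adjusted) = -45° = -π/4
z = 4e^(-i*π/4)


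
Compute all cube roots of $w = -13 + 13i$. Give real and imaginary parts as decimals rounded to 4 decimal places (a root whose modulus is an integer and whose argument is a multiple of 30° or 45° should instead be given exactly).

|w| = sqrt(338) ≈ 18.384776, arg(w) = 135°
Root modulus = sqrt(338)^(1/3) ≈ 2.639284
Root arguments: θ_k = (135° + 360°k)/3 for k = 0, 1, ..., 2
Compute each root as (root modulus)(cos θ_k + i sin θ_k) using full-precision intermediates, then round to 4 decimal places.
Roots: 1.8663 + 1.8663i, -2.5494 + 0.6831i, 0.6831 - 2.5494i


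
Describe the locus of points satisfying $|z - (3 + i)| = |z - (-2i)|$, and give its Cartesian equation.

|z - z1| = |z - z2| means z is equidistant from z1 and z2,
i.e. the perpendicular bisector of the segment from (3, 1) to (0, -2) (midpoint (3/2, -1/2)).
With z = x + yi, square both sides:
(x - 3)^2 + (y - 1)^2 = (x - 0)^2 + (y - (-2))^2
The x^2 and y^2 terms cancel: -6x + (-6)y = 4 - 10 = -6
Simplify: x + y = 1
Locus: Perpendicular bisector of the segment from (3, 1) to (0, -2): the line x + y = 1


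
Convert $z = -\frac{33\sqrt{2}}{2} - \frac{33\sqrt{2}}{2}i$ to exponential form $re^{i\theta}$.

r = |z| = sqrt((-33*sqrt(2)/2)^2 + (-33*sqrt(2)/2)^2) = sqrt(1089/2 + 1089/2) = sqrt(1089) = 33
θ = arctan(b/a) = arctan(-23.3345/-23.3345) (quadrant-adjusted) = -135° = -3π/4
z = 33e^(-i*3π/4)


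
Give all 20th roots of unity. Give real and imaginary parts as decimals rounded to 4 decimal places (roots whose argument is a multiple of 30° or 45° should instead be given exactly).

ω_k = e^(2πik/20) = cos(2πk/20) + i sin(2πk/20) for k = 0, 1, ..., 19
Roots: 1, 0.9511 + 0.3090i, 0.8090 + 0.5878i, 0.5878 + 0.8090i, 0.3090 + 0.9511i, i, -0.3090 + 0.9511i, -0.5878 + 0.8090i, -0.8090 + 0.5878i, -0.9511 + 0.3090i, -1, -0.9511 - 0.3090i, -0.8090 - 0.5878i, -0.5878 - 0.8090i, -0.3090 - 0.9511i, -i, 0.3090 - 0.9511i, 0.5878 - 0.8090i, 0.8090 - 0.5878i, 0.9511 - 0.3090i


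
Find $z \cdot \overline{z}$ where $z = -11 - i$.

z * conjugate(z) = |z|^2 = a^2 + b^2
= (-11)^2 + (-1)^2 = 122


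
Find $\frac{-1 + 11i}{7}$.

Divisor is real, so divide each part by 7:
= -1/7 + (11/7)i


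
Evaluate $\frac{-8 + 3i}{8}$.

Divisor is real, so divide each part by 8:
= -1 + (3/8)i


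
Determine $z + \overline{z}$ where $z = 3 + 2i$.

z + conjugate(z) = (a + bi) + (a - bi) = 2a
= 2 * 3 = 6


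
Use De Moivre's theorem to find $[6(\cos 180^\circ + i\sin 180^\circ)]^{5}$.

By De Moivre: z^n = r^n(cos(nθ) + i sin(nθ))
= 6^5(cos(5*180°) + i sin(5*180°))
= 7776(cos 180° + i sin 180°)
= -7776


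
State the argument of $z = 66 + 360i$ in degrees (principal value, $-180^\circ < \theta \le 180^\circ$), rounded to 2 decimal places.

θ = arctan(b/a) = arctan(360/66) (quadrant-adjusted) = 79.61°


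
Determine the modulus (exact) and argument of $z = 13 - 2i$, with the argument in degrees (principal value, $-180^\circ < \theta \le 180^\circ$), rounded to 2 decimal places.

|z| = sqrt(13^2 + (-2)^2) = sqrt(173)
arg(z) = arctan(b/a) = arctan(-2/13) (quadrant-adjusted) = -8.75°


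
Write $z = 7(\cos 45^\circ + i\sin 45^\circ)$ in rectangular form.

a = r cos θ = 7 * sqrt(2)/2 = 7*sqrt(2)/2
b = r sin θ = 7 * sqrt(2)/2 = 7*sqrt(2)/2
z = 7*sqrt(2)/2 + (7*sqrt(2)/2)i


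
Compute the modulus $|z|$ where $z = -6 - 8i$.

|z| = sqrt(a^2 + b^2) = sqrt((-6)^2 + (-8)^2) = sqrt(100) = 10


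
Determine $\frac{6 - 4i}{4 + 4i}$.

Multiply numerator and denominator by conjugate (4 - 4i):
= (6 - 4i)(4 - 4i) / (4^2 + 4^2)
= (8 - 40i) / 32
Divide through by 8: (1 - 5i) / 4
= 1/4 - (5/4)i


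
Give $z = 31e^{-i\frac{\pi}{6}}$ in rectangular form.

a = r cos θ = 31 * sqrt(3)/2 = 31*sqrt(3)/2
b = r sin θ = 31 * -1/2 = -31/2
z = 31*sqrt(3)/2 - (31/2)i


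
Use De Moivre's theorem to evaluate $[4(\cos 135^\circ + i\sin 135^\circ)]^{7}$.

By De Moivre: z^n = r^n(cos(nθ) + i sin(nθ))
= 4^7(cos(7*135°) + i sin(7*135°))
= 16384(cos 225° + i sin 225°)
= -8192*sqrt(2) - 8192*sqrt(2)i


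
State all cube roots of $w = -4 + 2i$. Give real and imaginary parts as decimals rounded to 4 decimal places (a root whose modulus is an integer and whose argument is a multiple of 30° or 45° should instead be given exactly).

|w| = sqrt(20) ≈ 4.472136, arg(w) ≈ 153.434949°
Root modulus = sqrt(20)^(1/3) ≈ 1.647549
Root arguments: θ_k = (arg(w) + 360°k)/3 for k = 0, 1, ..., 2
Compute each root as (root modulus)(cos θ_k + i sin θ_k) using full-precision intermediates, then round to 4 decimal places.
Roots: 1.0336 + 1.2830i, -1.6279 + 0.2536i, 0.5943 - 1.5366i


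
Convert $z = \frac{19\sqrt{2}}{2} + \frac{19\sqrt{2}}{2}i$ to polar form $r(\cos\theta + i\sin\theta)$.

r = |z| = sqrt(a^2 + b^2) = sqrt((19*sqrt(2)/2)^2 + (19*sqrt(2)/2)^2) = sqrt(361/2 + 361/2) = sqrt(361) = 19
θ = arctan(b/a) = arctan(13.435/13.435) (quadrant-adjusted) = 45°
z = 19(cos 45° + i sin 45°)


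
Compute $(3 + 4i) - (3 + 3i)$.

(3 - 3) + (4 - 3)i = i


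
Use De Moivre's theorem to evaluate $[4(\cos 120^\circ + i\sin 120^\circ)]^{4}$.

By De Moivre: z^n = r^n(cos(nθ) + i sin(nθ))
= 4^4(cos(4*120°) + i sin(4*120°))
= 256(cos 120° + i sin 120°)
= -128 + 128*sqrt(3)i


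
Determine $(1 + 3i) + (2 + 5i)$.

(1 + 2) + (3 + 5)i = 3 + 8i


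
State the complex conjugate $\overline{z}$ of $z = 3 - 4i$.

If z = a + bi, then conjugate(z) = a - bi
conjugate(3 - 4i) = 3 + 4i


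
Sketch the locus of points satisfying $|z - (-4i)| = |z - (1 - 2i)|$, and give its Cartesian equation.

|z - z1| = |z - z2| means z is equidistant from z1 and z2,
i.e. the perpendicular bisector of the segment from (0, -4) to (1, -2) (midpoint (1/2, -3)).
With z = x + yi, square both sides:
(x - 0)^2 + (y - (-4))^2 = (x - 1)^2 + (y - (-2))^2
The x^2 and y^2 terms cancel: 2x + 4y = 5 - 16 = -11
Simplify: 2x + 4y = -11
Locus: Perpendicular bisector of the segment from (0, -4) to (1, -2): the line 2x + 4y = -11


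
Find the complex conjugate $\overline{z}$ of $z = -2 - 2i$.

If z = a + bi, then conjugate(z) = a - bi
conjugate(-2 - 2i) = -2 + 2i


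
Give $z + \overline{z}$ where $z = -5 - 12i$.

z + conjugate(z) = (a + bi) + (a - bi) = 2a
= 2 * (-5) = -10


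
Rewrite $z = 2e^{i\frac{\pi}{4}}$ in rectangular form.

a = r cos θ = 2 * sqrt(2)/2 = sqrt(2)
b = r sin θ = 2 * sqrt(2)/2 = sqrt(2)
z = sqrt(2) + sqrt(2)i


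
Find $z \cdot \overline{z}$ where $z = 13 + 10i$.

z * conjugate(z) = |z|^2 = a^2 + b^2
= 13^2 + 10^2 = 269


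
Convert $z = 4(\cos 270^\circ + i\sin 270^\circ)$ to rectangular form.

a = r cos θ = 4 * 0 = 0
b = r sin θ = 4 * -1 = -4
z = -4i


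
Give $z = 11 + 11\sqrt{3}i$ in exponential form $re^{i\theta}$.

r = |z| = sqrt((11)^2 + (11*sqrt(3))^2) = sqrt(121 + 363) = sqrt(484) = 22
θ = arctan(b/a) = arctan(19.0526/11) (quadrant-adjusted) = 60° = π/3
z = 22e^(i*π/3)


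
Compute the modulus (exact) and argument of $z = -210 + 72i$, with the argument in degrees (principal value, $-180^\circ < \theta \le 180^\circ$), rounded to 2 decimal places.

|z| = sqrt((-210)^2 + 72^2) = 222
arg(z) = arctan(b/a) = arctan(72/-210) (quadrant-adjusted) = 161.08°


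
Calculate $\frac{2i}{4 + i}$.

Multiply numerator and denominator by conjugate (4 - i):
= (2i)(4 - i) / (4^2 + 1^2)
= (2 + 8i) / 17
= 2/17 + (8/17)i


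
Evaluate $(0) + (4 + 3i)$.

(0 + 4) + (0 + 3)i = 4 + 3i


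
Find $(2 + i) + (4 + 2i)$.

(2 + 4) + (1 + 2)i = 6 + 3i


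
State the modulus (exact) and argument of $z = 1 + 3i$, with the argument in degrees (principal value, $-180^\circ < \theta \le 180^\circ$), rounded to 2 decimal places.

|z| = sqrt(1^2 + 3^2) = sqrt(10)
arg(z) = arctan(b/a) = arctan(3/1) (quadrant-adjusted) = 71.57°


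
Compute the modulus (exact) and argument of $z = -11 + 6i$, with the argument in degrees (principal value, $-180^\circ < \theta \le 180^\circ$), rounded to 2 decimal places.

|z| = sqrt((-11)^2 + 6^2) = sqrt(157)
arg(z) = arctan(b/a) = arctan(6/-11) (quadrant-adjusted) = 151.39°


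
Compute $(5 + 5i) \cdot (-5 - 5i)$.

(a1*a2 - b1*b2) + (a1*b2 + b1*a2)i
= (-25 - (-25)) + (-25 + (-25))i
= -50i


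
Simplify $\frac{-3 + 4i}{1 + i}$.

Multiply numerator and denominator by conjugate (1 - i):
= (-3 + 4i)(1 - i) / (1^2 + 1^2)
= (1 + 7i) / 2
= 1/2 + (7/2)i


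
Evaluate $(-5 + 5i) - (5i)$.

(-5 - 0) + (5 - 5)i = -5


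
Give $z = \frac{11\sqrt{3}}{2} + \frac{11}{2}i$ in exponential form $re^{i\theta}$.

r = |z| = sqrt((11*sqrt(3)/2)^2 + (11/2)^2) = sqrt(363/4 + 121/4) = sqrt(121) = 11
θ = arctan(b/a) = arctan(5.5/9.5263) (quadrant-adjusted) = 30° = π/6
z = 11e^(i*π/6)


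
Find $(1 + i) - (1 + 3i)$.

(1 - 1) + (1 - 3)i = -2i


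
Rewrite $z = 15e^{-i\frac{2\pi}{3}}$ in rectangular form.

a = r cos θ = 15 * -1/2 = -15/2
b = r sin θ = 15 * -sqrt(3)/2 = -15*sqrt(3)/2
z = -15/2 - (15*sqrt(3)/2)i


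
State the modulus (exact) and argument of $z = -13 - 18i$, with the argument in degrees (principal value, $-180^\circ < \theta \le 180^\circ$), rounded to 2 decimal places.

|z| = sqrt((-13)^2 + (-18)^2) = sqrt(493)
arg(z) = arctan(b/a) = arctan(-18/-13) (quadrant-adjusted) = -125.84°


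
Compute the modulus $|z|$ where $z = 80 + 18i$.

|z| = sqrt(a^2 + b^2) = sqrt(80^2 + 18^2) = sqrt(6724) = 82


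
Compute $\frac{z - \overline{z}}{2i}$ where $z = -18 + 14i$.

z - conjugate(z) = 2bi
(z - conjugate(z))/(2i) = 2bi/(2i) = b = 14


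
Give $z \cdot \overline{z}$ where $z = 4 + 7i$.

z * conjugate(z) = |z|^2 = a^2 + b^2
= 4^2 + 7^2 = 65


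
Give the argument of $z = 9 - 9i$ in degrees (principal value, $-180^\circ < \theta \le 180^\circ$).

θ = arctan(b/a) = arctan(-9/9) (quadrant-adjusted) = -45°


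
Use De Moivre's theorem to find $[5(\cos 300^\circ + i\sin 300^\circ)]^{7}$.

By De Moivre: z^n = r^n(cos(nθ) + i sin(nθ))
= 5^7(cos(7*300°) + i sin(7*300°))
= 78125(cos 300° + i sin 300°)
= 78125/2 - (78125*sqrt(3)/2)i


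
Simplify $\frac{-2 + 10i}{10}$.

Divisor is real, so divide each part by 10:
= -1/5 + i


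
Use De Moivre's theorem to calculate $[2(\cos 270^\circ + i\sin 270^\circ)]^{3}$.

By De Moivre: z^n = r^n(cos(nθ) + i sin(nθ))
= 2^3(cos(3*270°) + i sin(3*270°))
= 8(cos 90° + i sin 90°)
= 8i
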